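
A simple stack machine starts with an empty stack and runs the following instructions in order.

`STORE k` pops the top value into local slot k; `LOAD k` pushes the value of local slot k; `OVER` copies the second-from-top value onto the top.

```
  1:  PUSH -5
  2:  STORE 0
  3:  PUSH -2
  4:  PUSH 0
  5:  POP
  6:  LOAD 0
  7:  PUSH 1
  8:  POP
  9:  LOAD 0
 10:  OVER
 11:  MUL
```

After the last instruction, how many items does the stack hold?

3

PUSH -5  -5
STORE 0  (empty)
PUSH -2  -2
PUSH 0   -2 0
POP      -2
LOAD 0   -2 -5
PUSH 1   -2 -5 1
POP      -2 -5
LOAD 0   -2 -5 -5
OVER     -2 -5 -5 -5
MUL      -2 -5 25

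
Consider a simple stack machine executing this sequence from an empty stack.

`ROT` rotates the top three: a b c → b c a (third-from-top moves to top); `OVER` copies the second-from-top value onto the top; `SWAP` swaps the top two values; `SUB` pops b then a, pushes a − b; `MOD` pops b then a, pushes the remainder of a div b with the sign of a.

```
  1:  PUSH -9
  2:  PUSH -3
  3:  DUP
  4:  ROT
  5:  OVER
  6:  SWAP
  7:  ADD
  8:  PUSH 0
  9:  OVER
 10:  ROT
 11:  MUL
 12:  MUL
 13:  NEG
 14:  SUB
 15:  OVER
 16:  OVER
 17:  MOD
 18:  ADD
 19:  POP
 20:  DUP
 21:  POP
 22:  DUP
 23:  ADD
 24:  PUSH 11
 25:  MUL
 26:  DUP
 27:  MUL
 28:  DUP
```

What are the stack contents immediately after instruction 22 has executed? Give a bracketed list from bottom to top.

[-3, -3]

PUSH -9  -9
PUSH -3  -9 -3
DUP      -9 -3 -3
ROT      -3 -3 -9
OVER     -3 -3 -9 -3
SWAP     -3 -3 -3 -9
ADD      -3 -3 -12
PUSH 0   -3 -3 -12 0
OVER     -3 -3 -12 0 -12
ROT      -3 -3 0 -12 -12
MUL      -3 -3 0 144
MUL      -3 -3 0
NEG      -3 -3 0
SUB      -3 -3
OVER     -3 -3 -3
OVER     -3 -3 -3 -3
MOD      -3 -3 0
ADD      -3 -3
POP      -3
DUP      -3 -3
POP      -3
DUP      -3 -3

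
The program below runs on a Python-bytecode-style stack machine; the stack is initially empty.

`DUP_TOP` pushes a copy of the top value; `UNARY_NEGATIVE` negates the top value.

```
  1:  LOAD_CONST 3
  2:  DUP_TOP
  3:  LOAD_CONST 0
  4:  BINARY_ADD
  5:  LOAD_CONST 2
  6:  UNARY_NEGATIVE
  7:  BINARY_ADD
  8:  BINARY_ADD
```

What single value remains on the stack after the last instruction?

LOAD_CONST 3   -> [3]
DUP_TOP        -> [3, 3]
LOAD_CONST 0   -> [3, 3, 0]
BINARY_ADD     -> [3, 3]
LOAD_CONST 2   -> [3, 3, 2]
UNARY_NEGATIVE -> [3, 3, -2]
BINARY_ADD     -> [3, 1]
BINARY_ADD     -> [4]

4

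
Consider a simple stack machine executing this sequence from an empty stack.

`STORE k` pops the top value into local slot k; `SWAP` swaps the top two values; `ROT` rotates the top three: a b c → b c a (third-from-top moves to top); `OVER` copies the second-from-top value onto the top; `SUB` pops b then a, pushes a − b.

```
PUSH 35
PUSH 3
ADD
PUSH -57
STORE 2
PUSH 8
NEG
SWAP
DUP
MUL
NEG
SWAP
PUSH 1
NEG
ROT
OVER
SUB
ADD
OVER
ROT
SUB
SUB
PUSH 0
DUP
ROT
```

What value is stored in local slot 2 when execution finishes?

PUSH 35   [35]
PUSH 3    [35, 3]
ADD       [38]
PUSH -57  [38, -57]
STORE 2   [38]
PUSH 8    [38, 8]
NEG       [38, -8]
SWAP      [-8, 38]
DUP       [-8, 38, 38]
MUL       [-8, 1444]
NEG       [-8, -1444]
SWAP      [-1444, -8]
PUSH 1    [-1444, -8, 1]
NEG       [-1444, -8, -1]
ROT       [-8, -1, -1444]
OVER      [-8, -1, -1444, -1]
SUB       [-8, -1, -1443]
ADD       [-8, -1444]
OVER      [-8, -1444, -8]
ROT       [-1444, -8, -8]
SUB       [-1444, 0]
SUB       [-1444]
PUSH 0    [-1444, 0]
DUP       [-1444, 0, 0]
ROT       [0, 0, -1444]

-57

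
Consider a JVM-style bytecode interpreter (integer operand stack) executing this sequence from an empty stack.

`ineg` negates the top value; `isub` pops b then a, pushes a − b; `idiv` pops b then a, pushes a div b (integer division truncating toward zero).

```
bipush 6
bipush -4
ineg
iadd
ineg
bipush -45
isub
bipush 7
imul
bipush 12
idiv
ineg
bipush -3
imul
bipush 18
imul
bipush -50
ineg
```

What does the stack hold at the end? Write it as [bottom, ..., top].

bipush 6   : [6]
bipush -4  : [6, -4]
ineg       : [6, 4]
iadd       : [10]
ineg       : [-10]
bipush -45 : [-10, -45]
isub       : [35]
bipush 7   : [35, 7]
imul       : [245]
bipush 12  : [245, 12]
idiv       : [20]
ineg       : [-20]
bipush -3  : [-20, -3]
imul       : [60]
bipush 18  : [60, 18]
imul       : [1080]
bipush -50 : [1080, -50]
ineg       : [1080, 50]

[1080, 50]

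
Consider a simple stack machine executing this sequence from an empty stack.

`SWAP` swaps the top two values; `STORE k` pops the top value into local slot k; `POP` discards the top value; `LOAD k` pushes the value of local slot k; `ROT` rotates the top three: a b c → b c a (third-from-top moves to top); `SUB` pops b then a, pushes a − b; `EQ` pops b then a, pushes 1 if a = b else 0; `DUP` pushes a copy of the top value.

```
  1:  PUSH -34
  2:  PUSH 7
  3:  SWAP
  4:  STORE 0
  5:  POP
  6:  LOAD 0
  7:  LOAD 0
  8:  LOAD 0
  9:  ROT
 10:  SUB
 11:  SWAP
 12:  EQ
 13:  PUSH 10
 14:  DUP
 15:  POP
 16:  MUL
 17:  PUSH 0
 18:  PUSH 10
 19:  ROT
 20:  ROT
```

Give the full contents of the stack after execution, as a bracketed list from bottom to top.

PUSH -34  [-34]
PUSH 7    [-34, 7]
SWAP      [7, -34]
STORE 0   [7]
POP       []
LOAD 0    [-34]
LOAD 0    [-34, -34]
LOAD 0    [-34, -34, -34]
ROT       [-34, -34, -34]
SUB       [-34, 0]
SWAP      [0, -34]
EQ        [0]
PUSH 10   [0, 10]
DUP       [0, 10, 10]
POP       [0, 10]
MUL       [0]
PUSH 0    [0, 0]
PUSH 10   [0, 0, 10]
ROT       [0, 10, 0]
ROT       [10, 0, 0]

[10, 0, 0]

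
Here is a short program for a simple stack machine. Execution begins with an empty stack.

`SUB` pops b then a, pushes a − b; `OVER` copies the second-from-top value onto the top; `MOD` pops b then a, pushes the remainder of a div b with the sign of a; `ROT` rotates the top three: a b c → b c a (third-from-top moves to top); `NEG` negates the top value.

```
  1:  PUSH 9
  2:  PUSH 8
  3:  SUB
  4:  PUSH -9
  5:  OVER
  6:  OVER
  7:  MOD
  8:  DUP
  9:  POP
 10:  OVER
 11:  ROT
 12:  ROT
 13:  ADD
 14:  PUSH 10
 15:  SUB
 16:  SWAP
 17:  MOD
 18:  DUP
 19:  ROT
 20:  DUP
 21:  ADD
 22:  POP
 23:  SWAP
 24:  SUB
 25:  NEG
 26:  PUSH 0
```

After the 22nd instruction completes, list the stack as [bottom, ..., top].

[0, 0]

PUSH 9   [9]
PUSH 8   [9, 8]
SUB      [1]
PUSH -9  [1, -9]
OVER     [1, -9, 1]
OVER     [1, -9, 1, -9]
MOD      [1, -9, 1]
DUP      [1, -9, 1, 1]
POP      [1, -9, 1]
OVER     [1, -9, 1, -9]
ROT      [1, 1, -9, -9]
ROT      [1, -9, -9, 1]
ADD      [1, -9, -8]
PUSH 10  [1, -9, -8, 10]
SUB      [1, -9, -18]
SWAP     [1, -18, -9]
MOD      [1, 0]
DUP      [1, 0, 0]
ROT      [0, 0, 1]
DUP      [0, 0, 1, 1]
ADD      [0, 0, 2]
POP      [0, 0]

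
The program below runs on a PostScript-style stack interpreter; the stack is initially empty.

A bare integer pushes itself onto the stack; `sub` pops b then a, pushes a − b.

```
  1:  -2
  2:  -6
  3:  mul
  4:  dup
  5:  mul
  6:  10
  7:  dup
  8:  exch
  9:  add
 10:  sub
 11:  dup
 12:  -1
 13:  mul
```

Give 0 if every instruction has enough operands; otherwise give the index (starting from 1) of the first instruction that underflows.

0

-2    -2
-6    -2 -6
mul   12
dup   12 12
mul   144
10    144 10
dup   144 10 10
exch  144 10 10
add   144 20
sub   124
dup   124 124
-1    124 124 -1
mul   124 -124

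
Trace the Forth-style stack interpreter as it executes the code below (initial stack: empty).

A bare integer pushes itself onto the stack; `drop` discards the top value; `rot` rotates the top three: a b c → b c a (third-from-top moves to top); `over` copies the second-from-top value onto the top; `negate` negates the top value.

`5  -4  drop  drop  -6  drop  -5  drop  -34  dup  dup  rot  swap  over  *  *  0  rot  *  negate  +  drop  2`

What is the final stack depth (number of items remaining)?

1

5      -> 5
-4     -> 5 -4
drop   -> 5
drop   -> (empty)
-6     -> -6
drop   -> (empty)
-5     -> -5
drop   -> (empty)
-34    -> -34
dup    -> -34 -34
dup    -> -34 -34 -34
rot    -> -34 -34 -34
swap   -> -34 -34 -34
over   -> -34 -34 -34 -34
*      -> -34 -34 1156
*      -> -34 -39304
0      -> -34 -39304 0
rot    -> -39304 0 -34
*      -> -39304 0
negate -> -39304 0
+      -> -39304
drop   -> (empty)
2      -> 2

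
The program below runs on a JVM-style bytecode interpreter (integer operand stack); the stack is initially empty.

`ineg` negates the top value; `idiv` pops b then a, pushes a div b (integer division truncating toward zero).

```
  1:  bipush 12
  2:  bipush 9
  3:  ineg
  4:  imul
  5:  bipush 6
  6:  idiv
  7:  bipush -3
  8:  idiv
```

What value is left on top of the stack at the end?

6

bipush 12 -> [12]
bipush 9  -> [12, 9]
ineg      -> [12, -9]
imul      -> [-108]
bipush 6  -> [-108, 6]
idiv      -> [-18]
bipush -3 -> [-18, -3]
idiv      -> [6]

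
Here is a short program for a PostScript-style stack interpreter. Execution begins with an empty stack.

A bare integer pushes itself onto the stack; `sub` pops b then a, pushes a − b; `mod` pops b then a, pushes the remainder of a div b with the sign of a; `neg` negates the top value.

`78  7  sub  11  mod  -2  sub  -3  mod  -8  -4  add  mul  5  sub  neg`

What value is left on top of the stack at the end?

78   [78]
7    [78, 7]
sub  [71]
11   [71, 11]
mod  [5]
-2   [5, -2]
sub  [7]
-3   [7, -3]
mod  [1]
-8   [1, -8]
-4   [1, -8, -4]
add  [1, -12]
mul  [-12]
5    [-12, 5]
sub  [-17]
neg  [17]

17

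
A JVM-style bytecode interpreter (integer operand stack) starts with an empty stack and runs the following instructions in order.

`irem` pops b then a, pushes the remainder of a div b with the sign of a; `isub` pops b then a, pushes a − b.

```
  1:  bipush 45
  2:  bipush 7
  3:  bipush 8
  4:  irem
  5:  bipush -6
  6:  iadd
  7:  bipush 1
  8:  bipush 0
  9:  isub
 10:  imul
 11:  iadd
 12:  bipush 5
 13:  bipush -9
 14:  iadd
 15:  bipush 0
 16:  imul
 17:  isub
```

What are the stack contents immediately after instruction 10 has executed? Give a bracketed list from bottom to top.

[45, 1]

bipush 45 -> 45
bipush 7  -> 45 7
bipush 8  -> 45 7 8
irem      -> 45 7
bipush -6 -> 45 7 -6
iadd      -> 45 1
bipush 1  -> 45 1 1
bipush 0  -> 45 1 1 0
isub      -> 45 1 1
imul      -> 45 1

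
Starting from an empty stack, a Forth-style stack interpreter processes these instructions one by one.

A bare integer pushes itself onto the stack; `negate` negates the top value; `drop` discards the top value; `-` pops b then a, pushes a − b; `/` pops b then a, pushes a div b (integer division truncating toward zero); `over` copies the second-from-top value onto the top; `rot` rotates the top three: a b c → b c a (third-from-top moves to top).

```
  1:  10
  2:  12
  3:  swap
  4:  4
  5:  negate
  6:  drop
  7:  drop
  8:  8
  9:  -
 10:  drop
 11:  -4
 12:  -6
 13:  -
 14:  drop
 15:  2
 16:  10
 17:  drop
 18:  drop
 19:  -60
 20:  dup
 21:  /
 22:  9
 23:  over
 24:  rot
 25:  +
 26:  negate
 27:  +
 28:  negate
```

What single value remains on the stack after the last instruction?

-7

10      [10]
12      [10, 12]
swap    [12, 10]
4       [12, 10, 4]
negate  [12, 10, -4]
drop    [12, 10]
drop    [12]
8       [12, 8]
-       [4]
drop    []
-4      [-4]
-6      [-4, -6]
-       [2]
drop    []
2       [2]
10      [2, 10]
drop    [2]
drop    []
-60     [-60]
dup     [-60, -60]
/       [1]
9       [1, 9]
over    [1, 9, 1]
rot     [9, 1, 1]
+       [9, 2]
negate  [9, -2]
+       [7]
negate  [-7]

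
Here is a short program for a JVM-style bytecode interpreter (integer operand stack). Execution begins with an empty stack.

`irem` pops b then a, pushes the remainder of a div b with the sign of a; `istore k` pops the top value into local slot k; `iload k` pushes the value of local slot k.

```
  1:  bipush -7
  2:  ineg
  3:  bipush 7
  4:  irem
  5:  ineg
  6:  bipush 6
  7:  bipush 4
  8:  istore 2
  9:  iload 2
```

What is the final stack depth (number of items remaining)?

bipush -7  [-7]
ineg       [7]
bipush 7   [7, 7]
irem       [0]
ineg       [0]
bipush 6   [0, 6]
bipush 4   [0, 6, 4]
istore 2   [0, 6]
iload 2    [0, 6, 4]

3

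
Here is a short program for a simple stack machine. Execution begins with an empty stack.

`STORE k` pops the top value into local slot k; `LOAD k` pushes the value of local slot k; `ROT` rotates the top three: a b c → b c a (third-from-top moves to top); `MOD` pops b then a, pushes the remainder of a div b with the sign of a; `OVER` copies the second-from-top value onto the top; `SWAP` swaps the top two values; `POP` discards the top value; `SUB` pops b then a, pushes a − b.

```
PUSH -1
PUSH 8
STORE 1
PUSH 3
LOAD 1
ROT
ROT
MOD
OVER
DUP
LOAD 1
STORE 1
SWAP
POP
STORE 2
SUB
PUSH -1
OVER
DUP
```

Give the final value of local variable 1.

PUSH -1 -> -1
PUSH 8  -> -1 8
STORE 1 -> -1
PUSH 3  -> -1 3
LOAD 1  -> -1 3 8
ROT     -> 3 8 -1
ROT     -> 8 -1 3
MOD     -> 8 -1
OVER    -> 8 -1 8
DUP     -> 8 -1 8 8
LOAD 1  -> 8 -1 8 8 8
STORE 1 -> 8 -1 8 8
SWAP    -> 8 -1 8 8
POP     -> 8 -1 8
STORE 2 -> 8 -1
SUB     -> 9
PUSH -1 -> 9 -1
OVER    -> 9 -1 9
DUP     -> 9 -1 9 9

8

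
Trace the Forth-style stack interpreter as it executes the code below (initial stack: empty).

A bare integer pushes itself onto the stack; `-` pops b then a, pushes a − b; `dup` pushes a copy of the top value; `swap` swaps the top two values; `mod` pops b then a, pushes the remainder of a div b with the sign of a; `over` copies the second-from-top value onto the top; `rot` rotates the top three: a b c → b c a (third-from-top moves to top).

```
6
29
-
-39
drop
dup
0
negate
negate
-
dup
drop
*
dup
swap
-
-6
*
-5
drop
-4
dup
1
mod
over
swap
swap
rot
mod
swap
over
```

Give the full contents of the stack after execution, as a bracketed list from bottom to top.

[0, 0, 0, 0]

6      -> 6
29     -> 6 29
-      -> -23
-39    -> -23 -39
drop   -> -23
dup    -> -23 -23
0      -> -23 -23 0
negate -> -23 -23 0
negate -> -23 -23 0
-      -> -23 -23
dup    -> -23 -23 -23
drop   -> -23 -23
*      -> 529
dup    -> 529 529
swap   -> 529 529
-      -> 0
-6     -> 0 -6
*      -> 0
-5     -> 0 -5
drop   -> 0
-4     -> 0 -4
dup    -> 0 -4 -4
1      -> 0 -4 -4 1
mod    -> 0 -4 0
over   -> 0 -4 0 -4
swap   -> 0 -4 -4 0
swap   -> 0 -4 0 -4
rot    -> 0 0 -4 -4
mod    -> 0 0 0
swap   -> 0 0 0
over   -> 0 0 0 0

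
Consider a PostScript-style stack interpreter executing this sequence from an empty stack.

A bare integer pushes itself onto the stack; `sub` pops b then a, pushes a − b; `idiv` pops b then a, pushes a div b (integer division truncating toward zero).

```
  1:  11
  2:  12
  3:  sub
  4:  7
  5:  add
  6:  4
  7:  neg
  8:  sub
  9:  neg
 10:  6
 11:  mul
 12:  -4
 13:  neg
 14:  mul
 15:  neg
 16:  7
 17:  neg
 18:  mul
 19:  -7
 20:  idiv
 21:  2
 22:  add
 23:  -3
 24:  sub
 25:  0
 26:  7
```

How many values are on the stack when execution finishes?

11   : 11
12   : 11 12
sub  : -1
7    : -1 7
add  : 6
4    : 6 4
neg  : 6 -4
sub  : 10
neg  : -10
6    : -10 6
mul  : -60
-4   : -60 -4
neg  : -60 4
mul  : -240
neg  : 240
7    : 240 7
neg  : 240 -7
mul  : -1680
-7   : -1680 -7
idiv : 240
2    : 240 2
add  : 242
-3   : 242 -3
sub  : 245
0    : 245 0
7    : 245 0 7

3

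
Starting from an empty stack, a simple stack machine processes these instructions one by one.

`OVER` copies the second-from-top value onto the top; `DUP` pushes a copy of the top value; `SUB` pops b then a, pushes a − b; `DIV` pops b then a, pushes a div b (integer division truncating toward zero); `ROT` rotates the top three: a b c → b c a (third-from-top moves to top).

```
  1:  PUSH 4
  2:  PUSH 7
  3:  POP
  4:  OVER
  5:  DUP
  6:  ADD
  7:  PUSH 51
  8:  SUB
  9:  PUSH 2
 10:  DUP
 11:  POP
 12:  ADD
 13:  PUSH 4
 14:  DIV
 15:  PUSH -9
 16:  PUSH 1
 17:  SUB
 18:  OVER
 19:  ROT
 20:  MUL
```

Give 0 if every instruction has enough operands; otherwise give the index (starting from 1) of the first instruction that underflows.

PUSH 4 -> 4
PUSH 7 -> 4 7
POP    -> 4
OVER  — needs 2 operands, stack has 1 → underflow

4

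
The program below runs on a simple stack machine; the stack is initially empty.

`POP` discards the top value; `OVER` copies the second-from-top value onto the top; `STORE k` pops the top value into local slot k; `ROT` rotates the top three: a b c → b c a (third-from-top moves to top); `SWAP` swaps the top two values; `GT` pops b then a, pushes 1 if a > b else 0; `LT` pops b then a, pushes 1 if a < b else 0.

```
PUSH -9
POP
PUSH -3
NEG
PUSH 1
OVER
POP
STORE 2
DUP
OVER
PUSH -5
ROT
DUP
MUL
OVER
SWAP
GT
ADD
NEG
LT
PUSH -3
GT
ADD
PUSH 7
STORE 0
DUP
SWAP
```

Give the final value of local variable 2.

PUSH -9 : [-9]
POP     : []
PUSH -3 : [-3]
NEG     : [3]
PUSH 1  : [3, 1]
OVER    : [3, 1, 3]
POP     : [3, 1]
STORE 2 : [3]
DUP     : [3, 3]
OVER    : [3, 3, 3]
PUSH -5 : [3, 3, 3, -5]
ROT     : [3, 3, -5, 3]
DUP     : [3, 3, -5, 3, 3]
MUL     : [3, 3, -5, 9]
OVER    : [3, 3, -5, 9, -5]
SWAP    : [3, 3, -5, -5, 9]
GT      : [3, 3, -5, 0]
ADD     : [3, 3, -5]
NEG     : [3, 3, 5]
LT      : [3, 1]
PUSH -3 : [3, 1, -3]
GT      : [3, 1]
ADD     : [4]
PUSH 7  : [4, 7]
STORE 0 : [4]
DUP     : [4, 4]
SWAP    : [4, 4]

1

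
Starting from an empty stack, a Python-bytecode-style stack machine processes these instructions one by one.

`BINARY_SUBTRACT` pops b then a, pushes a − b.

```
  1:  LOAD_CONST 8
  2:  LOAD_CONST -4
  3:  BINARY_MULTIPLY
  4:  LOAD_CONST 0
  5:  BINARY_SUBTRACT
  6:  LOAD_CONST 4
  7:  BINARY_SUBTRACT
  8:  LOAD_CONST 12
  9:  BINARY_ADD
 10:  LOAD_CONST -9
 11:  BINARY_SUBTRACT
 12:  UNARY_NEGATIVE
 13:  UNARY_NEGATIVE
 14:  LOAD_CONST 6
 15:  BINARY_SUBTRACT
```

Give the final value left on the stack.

LOAD_CONST 8    : 8
LOAD_CONST -4   : 8 -4
BINARY_MULTIPLY : -32
LOAD_CONST 0    : -32 0
BINARY_SUBTRACT : -32
LOAD_CONST 4    : -32 4
BINARY_SUBTRACT : -36
LOAD_CONST 12   : -36 12
BINARY_ADD      : -24
LOAD_CONST -9   : -24 -9
BINARY_SUBTRACT : -15
UNARY_NEGATIVE  : 15
UNARY_NEGATIVE  : -15
LOAD_CONST 6    : -15 6
BINARY_SUBTRACT : -21

-21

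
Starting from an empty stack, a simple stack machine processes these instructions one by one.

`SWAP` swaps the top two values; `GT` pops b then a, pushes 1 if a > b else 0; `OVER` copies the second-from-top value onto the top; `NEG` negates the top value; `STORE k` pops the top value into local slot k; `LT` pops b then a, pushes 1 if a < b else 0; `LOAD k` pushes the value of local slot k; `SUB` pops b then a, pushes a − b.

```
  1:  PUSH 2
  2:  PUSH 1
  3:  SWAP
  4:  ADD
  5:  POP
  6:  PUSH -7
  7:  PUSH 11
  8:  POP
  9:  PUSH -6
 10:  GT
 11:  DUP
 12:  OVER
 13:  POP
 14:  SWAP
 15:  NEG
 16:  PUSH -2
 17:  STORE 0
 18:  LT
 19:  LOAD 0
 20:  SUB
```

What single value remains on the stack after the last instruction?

2

PUSH 2  : 2
PUSH 1  : 2 1
SWAP    : 1 2
ADD     : 3
POP     : (empty)
PUSH -7 : -7
PUSH 11 : -7 11
POP     : -7
PUSH -6 : -7 -6
GT      : 0
DUP     : 0 0
OVER    : 0 0 0
POP     : 0 0
SWAP    : 0 0
NEG     : 0 0
PUSH -2 : 0 0 -2
STORE 0 : 0 0
LT      : 0
LOAD 0  : 0 -2
SUB     : 2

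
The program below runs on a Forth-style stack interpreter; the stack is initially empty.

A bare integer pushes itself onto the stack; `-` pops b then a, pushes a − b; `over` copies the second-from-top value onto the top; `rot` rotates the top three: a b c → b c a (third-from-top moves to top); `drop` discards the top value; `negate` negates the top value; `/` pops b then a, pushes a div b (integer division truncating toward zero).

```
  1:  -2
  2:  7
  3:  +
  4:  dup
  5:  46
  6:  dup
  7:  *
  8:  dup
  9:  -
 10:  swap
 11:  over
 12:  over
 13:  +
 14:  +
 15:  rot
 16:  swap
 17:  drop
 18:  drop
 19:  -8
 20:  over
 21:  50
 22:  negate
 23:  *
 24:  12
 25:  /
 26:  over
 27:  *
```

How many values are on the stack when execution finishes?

-2      -2
7       -2 7
+       5
dup     5 5
46      5 5 46
dup     5 5 46 46
*       5 5 2116
dup     5 5 2116 2116
-       5 5 0
swap    5 0 5
over    5 0 5 0
over    5 0 5 0 5
+       5 0 5 5
+       5 0 10
rot     0 10 5
swap    0 5 10
drop    0 5
drop    0
-8      0 -8
over    0 -8 0
50      0 -8 0 50
negate  0 -8 0 -50
*       0 -8 0
12      0 -8 0 12
/       0 -8 0
over    0 -8 0 -8
*       0 -8 0

3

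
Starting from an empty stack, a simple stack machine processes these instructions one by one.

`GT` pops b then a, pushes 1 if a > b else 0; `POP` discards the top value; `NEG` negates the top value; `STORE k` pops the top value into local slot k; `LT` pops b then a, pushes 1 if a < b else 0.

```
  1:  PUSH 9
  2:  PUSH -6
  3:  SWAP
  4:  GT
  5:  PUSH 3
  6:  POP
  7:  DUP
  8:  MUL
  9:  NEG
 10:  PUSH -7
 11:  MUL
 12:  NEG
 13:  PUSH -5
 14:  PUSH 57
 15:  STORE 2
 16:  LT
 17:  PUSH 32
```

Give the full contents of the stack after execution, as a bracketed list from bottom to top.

[0, 32]

PUSH 9   [9]
PUSH -6  [9, -6]
SWAP     [-6, 9]
GT       [0]
PUSH 3   [0, 3]
POP      [0]
DUP      [0, 0]
MUL      [0]
NEG      [0]
PUSH -7  [0, -7]
MUL      [0]
NEG      [0]
PUSH -5  [0, -5]
PUSH 57  [0, -5, 57]
STORE 2  [0, -5]
LT       [0]
PUSH 32  [0, 32]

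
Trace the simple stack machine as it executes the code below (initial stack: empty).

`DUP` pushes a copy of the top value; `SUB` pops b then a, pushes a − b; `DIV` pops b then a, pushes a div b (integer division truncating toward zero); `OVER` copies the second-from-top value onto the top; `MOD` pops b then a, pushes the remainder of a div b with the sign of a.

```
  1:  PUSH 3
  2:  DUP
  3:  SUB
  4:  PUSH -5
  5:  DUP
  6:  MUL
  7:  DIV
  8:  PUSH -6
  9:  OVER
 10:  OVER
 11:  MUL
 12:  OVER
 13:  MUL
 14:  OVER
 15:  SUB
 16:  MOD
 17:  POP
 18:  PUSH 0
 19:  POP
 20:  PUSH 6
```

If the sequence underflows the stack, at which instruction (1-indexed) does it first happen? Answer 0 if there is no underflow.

PUSH 3  : 3
DUP     : 3 3
SUB     : 0
PUSH -5 : 0 -5
DUP     : 0 -5 -5
MUL     : 0 25
DIV     : 0
PUSH -6 : 0 -6
OVER    : 0 -6 0
OVER    : 0 -6 0 -6
MUL     : 0 -6 0
OVER    : 0 -6 0 -6
MUL     : 0 -6 0
OVER    : 0 -6 0 -6
SUB     : 0 -6 6
MOD     : 0 0
POP     : 0
PUSH 0  : 0 0
POP     : 0
PUSH 6  : 0 6

0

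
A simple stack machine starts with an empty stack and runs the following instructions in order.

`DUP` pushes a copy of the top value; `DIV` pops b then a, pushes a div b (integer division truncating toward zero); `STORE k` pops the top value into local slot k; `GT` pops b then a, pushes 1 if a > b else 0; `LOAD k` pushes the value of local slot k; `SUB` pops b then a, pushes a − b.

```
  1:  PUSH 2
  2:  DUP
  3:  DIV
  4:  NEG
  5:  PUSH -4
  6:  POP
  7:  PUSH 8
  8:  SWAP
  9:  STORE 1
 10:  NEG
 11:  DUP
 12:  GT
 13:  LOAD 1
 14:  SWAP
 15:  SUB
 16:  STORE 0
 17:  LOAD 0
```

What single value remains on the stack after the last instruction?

-1

PUSH 2  -> 2
DUP     -> 2 2
DIV     -> 1
NEG     -> -1
PUSH -4 -> -1 -4
POP     -> -1
PUSH 8  -> -1 8
SWAP    -> 8 -1
STORE 1 -> 8
NEG     -> -8
DUP     -> -8 -8
GT      -> 0
LOAD 1  -> 0 -1
SWAP    -> -1 0
SUB     -> -1
STORE 0 -> (empty)
LOAD 0  -> -1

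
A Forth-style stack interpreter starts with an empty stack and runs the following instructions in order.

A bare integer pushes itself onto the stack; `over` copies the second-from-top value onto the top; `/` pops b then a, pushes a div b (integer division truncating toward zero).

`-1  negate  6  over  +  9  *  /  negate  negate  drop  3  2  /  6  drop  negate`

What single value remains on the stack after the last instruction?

-1

-1     : [-1]
negate : [1]
6      : [1, 6]
over   : [1, 6, 1]
+      : [1, 7]
9      : [1, 7, 9]
*      : [1, 63]
/      : [0]
negate : [0]
negate : [0]
drop   : []
3      : [3]
2      : [3, 2]
/      : [1]
6      : [1, 6]
drop   : [1]
negate : [-1]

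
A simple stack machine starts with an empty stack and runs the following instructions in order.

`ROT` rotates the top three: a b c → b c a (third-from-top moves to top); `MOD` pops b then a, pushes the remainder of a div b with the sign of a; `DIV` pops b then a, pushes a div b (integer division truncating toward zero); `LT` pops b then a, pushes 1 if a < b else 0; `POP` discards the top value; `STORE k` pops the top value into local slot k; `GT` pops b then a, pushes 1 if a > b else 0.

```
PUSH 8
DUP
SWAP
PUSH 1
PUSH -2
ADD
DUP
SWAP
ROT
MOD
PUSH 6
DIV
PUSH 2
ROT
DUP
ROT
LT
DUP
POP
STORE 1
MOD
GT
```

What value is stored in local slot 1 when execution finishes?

PUSH 8  → 8
DUP     → 8 8
SWAP    → 8 8
PUSH 1  → 8 8 1
PUSH -2 → 8 8 1 -2
ADD     → 8 8 -1
DUP     → 8 8 -1 -1
SWAP    → 8 8 -1 -1
ROT     → 8 -1 -1 8
MOD     → 8 -1 -1
PUSH 6  → 8 -1 -1 6
DIV     → 8 -1 0
PUSH 2  → 8 -1 0 2
ROT     → 8 0 2 -1
DUP     → 8 0 2 -1 -1
ROT     → 8 0 -1 -1 2
LT      → 8 0 -1 1
DUP     → 8 0 -1 1 1
POP     → 8 0 -1 1
STORE 1 → 8 0 -1
MOD     → 8 0
GT      → 1

1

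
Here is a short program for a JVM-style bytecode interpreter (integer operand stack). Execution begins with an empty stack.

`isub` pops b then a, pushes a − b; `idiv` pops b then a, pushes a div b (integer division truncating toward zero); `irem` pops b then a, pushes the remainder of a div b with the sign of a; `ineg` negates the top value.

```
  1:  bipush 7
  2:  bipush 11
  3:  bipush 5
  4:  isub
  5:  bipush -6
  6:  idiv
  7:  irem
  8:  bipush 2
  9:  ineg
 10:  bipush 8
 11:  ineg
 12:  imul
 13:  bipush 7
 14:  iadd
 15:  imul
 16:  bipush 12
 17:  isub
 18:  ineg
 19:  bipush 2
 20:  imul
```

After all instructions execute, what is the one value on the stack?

24

bipush 7   [7]
bipush 11  [7, 11]
bipush 5   [7, 11, 5]
isub       [7, 6]
bipush -6  [7, 6, -6]
idiv       [7, -1]
irem       [0]
bipush 2   [0, 2]
ineg       [0, -2]
bipush 8   [0, -2, 8]
ineg       [0, -2, -8]
imul       [0, 16]
bipush 7   [0, 16, 7]
iadd       [0, 23]
imul       [0]
bipush 12  [0, 12]
isub       [-12]
ineg       [12]
bipush 2   [12, 2]
imul       [24]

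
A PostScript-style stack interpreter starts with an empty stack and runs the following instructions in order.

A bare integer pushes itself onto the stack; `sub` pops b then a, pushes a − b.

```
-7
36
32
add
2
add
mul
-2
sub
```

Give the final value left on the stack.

-488

-7  : -7
36  : -7 36
32  : -7 36 32
add : -7 68
2   : -7 68 2
add : -7 70
mul : -490
-2  : -490 -2
sub : -488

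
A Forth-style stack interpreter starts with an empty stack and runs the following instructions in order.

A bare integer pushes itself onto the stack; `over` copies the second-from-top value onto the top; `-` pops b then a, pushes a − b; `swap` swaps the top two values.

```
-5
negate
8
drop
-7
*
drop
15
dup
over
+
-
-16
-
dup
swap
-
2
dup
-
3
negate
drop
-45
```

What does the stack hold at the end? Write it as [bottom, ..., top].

-5     -> [-5]
negate -> [5]
8      -> [5, 8]
drop   -> [5]
-7     -> [5, -7]
*      -> [-35]
drop   -> []
15     -> [15]
dup    -> [15, 15]
over   -> [15, 15, 15]
+      -> [15, 30]
-      -> [-15]
-16    -> [-15, -16]
-      -> [1]
dup    -> [1, 1]
swap   -> [1, 1]
-      -> [0]
2      -> [0, 2]
dup    -> [0, 2, 2]
-      -> [0, 0]
3      -> [0, 0, 3]
negate -> [0, 0, -3]
drop   -> [0, 0]
-45    -> [0, 0, -45]

[0, 0, -45]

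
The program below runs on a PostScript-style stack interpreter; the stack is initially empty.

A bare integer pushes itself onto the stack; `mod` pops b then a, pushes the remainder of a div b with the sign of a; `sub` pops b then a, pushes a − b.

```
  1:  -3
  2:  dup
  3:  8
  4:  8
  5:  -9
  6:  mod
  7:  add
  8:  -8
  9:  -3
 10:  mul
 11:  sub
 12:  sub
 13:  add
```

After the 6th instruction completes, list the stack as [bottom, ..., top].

[-3, -3, 8, 8]

-3  : -3
dup : -3 -3
8   : -3 -3 8
8   : -3 -3 8 8
-9  : -3 -3 8 8 -9
mod : -3 -3 8 8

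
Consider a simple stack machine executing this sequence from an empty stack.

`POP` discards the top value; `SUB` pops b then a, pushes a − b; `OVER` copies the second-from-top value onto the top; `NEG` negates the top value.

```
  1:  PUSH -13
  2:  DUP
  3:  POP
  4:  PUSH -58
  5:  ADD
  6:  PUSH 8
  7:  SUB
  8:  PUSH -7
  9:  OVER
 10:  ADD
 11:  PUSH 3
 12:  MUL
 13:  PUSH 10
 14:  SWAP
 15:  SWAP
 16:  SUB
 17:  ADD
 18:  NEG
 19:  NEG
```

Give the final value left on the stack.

PUSH -13 : -13
DUP      : -13 -13
POP      : -13
PUSH -58 : -13 -58
ADD      : -71
PUSH 8   : -71 8
SUB      : -79
PUSH -7  : -79 -7
OVER     : -79 -7 -79
ADD      : -79 -86
PUSH 3   : -79 -86 3
MUL      : -79 -258
PUSH 10  : -79 -258 10
SWAP     : -79 10 -258
SWAP     : -79 -258 10
SUB      : -79 -268
ADD      : -347
NEG      : 347
NEG      : -347

-347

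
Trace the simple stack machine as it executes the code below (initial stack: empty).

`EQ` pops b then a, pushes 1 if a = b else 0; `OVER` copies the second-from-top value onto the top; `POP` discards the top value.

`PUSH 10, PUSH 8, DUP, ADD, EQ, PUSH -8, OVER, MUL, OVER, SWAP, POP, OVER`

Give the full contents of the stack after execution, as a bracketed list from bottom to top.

[0, 0, 0]

PUSH 10  10
PUSH 8   10 8
DUP      10 8 8
ADD      10 16
EQ       0
PUSH -8  0 -8
OVER     0 -8 0
MUL      0 0
OVER     0 0 0
SWAP     0 0 0
POP      0 0
OVER     0 0 0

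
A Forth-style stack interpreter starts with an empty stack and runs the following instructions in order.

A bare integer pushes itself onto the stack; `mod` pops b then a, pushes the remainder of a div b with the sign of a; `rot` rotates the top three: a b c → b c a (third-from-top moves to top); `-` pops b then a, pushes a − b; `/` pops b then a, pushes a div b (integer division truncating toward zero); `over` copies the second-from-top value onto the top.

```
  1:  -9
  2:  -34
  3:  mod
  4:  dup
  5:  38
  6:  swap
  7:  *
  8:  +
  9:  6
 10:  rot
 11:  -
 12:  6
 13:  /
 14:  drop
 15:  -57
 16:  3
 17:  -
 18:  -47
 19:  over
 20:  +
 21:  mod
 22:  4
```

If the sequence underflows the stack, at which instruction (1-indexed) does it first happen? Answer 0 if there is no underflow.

10

-9   -> [-9]
-34  -> [-9, -34]
mod  -> [-9]
dup  -> [-9, -9]
38   -> [-9, -9, 38]
swap -> [-9, 38, -9]
*    -> [-9, -342]
+    -> [-351]
6    -> [-351, 6]
rot  — needs 3 operands, stack has 2 → underflow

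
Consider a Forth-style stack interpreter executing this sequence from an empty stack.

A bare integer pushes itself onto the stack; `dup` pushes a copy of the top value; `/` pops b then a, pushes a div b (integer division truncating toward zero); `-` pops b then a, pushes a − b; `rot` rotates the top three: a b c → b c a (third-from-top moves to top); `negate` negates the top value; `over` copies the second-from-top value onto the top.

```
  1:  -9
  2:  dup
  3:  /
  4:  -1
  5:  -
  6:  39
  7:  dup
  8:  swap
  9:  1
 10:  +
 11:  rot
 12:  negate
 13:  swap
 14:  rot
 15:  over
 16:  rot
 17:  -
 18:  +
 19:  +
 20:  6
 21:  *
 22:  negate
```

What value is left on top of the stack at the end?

-9     : [-9]
dup    : [-9, -9]
/      : [1]
-1     : [1, -1]
-      : [2]
39     : [2, 39]
dup    : [2, 39, 39]
swap   : [2, 39, 39]
1      : [2, 39, 39, 1]
+      : [2, 39, 40]
rot    : [39, 40, 2]
negate : [39, 40, -2]
swap   : [39, -2, 40]
rot    : [-2, 40, 39]
over   : [-2, 40, 39, 40]
rot    : [-2, 39, 40, 40]
-      : [-2, 39, 0]
+      : [-2, 39]
+      : [37]
6      : [37, 6]
*      : [222]
negate : [-222]

-222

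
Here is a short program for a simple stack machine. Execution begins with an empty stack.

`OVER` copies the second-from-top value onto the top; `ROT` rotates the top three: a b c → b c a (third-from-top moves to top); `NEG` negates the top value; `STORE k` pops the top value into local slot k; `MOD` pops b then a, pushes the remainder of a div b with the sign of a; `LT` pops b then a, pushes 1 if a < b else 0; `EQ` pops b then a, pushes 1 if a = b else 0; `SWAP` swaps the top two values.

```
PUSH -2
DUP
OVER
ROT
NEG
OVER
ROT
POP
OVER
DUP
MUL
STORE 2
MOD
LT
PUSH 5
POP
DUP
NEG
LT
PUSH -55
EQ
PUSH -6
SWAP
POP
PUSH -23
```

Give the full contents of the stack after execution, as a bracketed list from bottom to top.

PUSH -2  -> -2
DUP      -> -2 -2
OVER     -> -2 -2 -2
ROT      -> -2 -2 -2
NEG      -> -2 -2 2
OVER     -> -2 -2 2 -2
ROT      -> -2 2 -2 -2
POP      -> -2 2 -2
OVER     -> -2 2 -2 2
DUP      -> -2 2 -2 2 2
MUL      -> -2 2 -2 4
STORE 2  -> -2 2 -2
MOD      -> -2 0
LT       -> 1
PUSH 5   -> 1 5
POP      -> 1
DUP      -> 1 1
NEG      -> 1 -1
LT       -> 0
PUSH -55 -> 0 -55
EQ       -> 0
PUSH -6  -> 0 -6
SWAP     -> -6 0
POP      -> -6
PUSH -23 -> -6 -23

[-6, -23]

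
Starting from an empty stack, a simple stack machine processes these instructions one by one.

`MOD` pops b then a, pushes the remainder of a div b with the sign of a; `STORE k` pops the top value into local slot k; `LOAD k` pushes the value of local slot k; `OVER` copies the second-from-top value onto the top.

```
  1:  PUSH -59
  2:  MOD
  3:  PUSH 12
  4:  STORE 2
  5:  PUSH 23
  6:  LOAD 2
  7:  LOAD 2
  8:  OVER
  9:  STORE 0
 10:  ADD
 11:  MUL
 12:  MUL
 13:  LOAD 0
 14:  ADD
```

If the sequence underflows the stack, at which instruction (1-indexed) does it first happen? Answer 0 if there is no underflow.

PUSH -59 -> -59
MOD  — needs 2 operands, stack has 1 → underflow

2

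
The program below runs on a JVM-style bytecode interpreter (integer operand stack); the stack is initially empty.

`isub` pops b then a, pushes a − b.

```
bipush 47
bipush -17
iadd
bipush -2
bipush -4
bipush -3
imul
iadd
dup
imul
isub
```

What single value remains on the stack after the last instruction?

bipush 47  → 47
bipush -17 → 47 -17
iadd       → 30
bipush -2  → 30 -2
bipush -4  → 30 -2 -4
bipush -3  → 30 -2 -4 -3
imul       → 30 -2 12
iadd       → 30 10
dup        → 30 10 10
imul       → 30 100
isub       → -70

-70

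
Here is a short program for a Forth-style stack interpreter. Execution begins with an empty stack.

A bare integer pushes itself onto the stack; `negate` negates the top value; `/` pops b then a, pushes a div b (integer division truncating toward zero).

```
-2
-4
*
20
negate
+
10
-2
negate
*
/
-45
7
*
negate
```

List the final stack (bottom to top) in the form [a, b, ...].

-2     → [-2]
-4     → [-2, -4]
*      → [8]
20     → [8, 20]
negate → [8, -20]
+      → [-12]
10     → [-12, 10]
-2     → [-12, 10, -2]
negate → [-12, 10, 2]
*      → [-12, 20]
/      → [0]
-45    → [0, -45]
7      → [0, -45, 7]
*      → [0, -315]
negate → [0, 315]

[0, 315]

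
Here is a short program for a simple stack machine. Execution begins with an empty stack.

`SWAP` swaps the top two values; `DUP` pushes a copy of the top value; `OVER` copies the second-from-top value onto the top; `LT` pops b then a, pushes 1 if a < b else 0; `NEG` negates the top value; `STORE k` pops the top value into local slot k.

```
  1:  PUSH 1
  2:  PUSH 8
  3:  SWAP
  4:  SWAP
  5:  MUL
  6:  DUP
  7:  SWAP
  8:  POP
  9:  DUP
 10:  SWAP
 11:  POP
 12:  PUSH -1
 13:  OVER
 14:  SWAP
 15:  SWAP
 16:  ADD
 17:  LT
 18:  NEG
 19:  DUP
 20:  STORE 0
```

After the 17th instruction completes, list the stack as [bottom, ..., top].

[0]

PUSH 1   1
PUSH 8   1 8
SWAP     8 1
SWAP     1 8
MUL      8
DUP      8 8
SWAP     8 8
POP      8
DUP      8 8
SWAP     8 8
POP      8
PUSH -1  8 -1
OVER     8 -1 8
SWAP     8 8 -1
SWAP     8 -1 8
ADD      8 7
LT       0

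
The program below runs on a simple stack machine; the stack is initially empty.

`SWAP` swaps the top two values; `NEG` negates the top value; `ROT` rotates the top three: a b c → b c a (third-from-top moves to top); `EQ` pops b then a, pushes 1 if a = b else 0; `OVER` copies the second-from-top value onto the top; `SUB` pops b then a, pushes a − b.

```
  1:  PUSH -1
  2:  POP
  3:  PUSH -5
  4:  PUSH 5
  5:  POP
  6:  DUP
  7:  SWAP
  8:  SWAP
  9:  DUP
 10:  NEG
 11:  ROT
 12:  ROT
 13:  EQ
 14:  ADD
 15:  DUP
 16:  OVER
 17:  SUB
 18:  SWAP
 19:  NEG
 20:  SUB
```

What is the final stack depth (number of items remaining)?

PUSH -1 -> [-1]
POP     -> []
PUSH -5 -> [-5]
PUSH 5  -> [-5, 5]
POP     -> [-5]
DUP     -> [-5, -5]
SWAP    -> [-5, -5]
SWAP    -> [-5, -5]
DUP     -> [-5, -5, -5]
NEG     -> [-5, -5, 5]
ROT     -> [-5, 5, -5]
ROT     -> [5, -5, -5]
EQ      -> [5, 1]
ADD     -> [6]
DUP     -> [6, 6]
OVER    -> [6, 6, 6]
SUB     -> [6, 0]
SWAP    -> [0, 6]
NEG     -> [0, -6]
SUB     -> [6]

1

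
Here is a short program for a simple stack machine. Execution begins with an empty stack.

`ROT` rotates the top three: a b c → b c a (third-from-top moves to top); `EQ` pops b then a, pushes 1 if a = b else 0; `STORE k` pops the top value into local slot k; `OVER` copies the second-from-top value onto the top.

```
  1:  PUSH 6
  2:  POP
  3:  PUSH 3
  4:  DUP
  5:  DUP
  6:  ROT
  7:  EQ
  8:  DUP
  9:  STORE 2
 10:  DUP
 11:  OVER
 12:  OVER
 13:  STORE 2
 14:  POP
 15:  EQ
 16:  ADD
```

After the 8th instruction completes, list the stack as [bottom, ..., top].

PUSH 6 → 6
POP    → (empty)
PUSH 3 → 3
DUP    → 3 3
DUP    → 3 3 3
ROT    → 3 3 3
EQ     → 3 1
DUP    → 3 1 1

[3, 1, 1]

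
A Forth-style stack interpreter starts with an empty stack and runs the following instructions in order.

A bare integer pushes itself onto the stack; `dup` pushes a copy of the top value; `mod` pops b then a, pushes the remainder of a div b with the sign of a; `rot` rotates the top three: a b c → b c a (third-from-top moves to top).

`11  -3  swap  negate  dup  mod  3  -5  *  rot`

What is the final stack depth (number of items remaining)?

11     → [11]
-3     → [11, -3]
swap   → [-3, 11]
negate → [-3, -11]
dup    → [-3, -11, -11]
mod    → [-3, 0]
3      → [-3, 0, 3]
-5     → [-3, 0, 3, -5]
*      → [-3, 0, -15]
rot    → [0, -15, -3]

3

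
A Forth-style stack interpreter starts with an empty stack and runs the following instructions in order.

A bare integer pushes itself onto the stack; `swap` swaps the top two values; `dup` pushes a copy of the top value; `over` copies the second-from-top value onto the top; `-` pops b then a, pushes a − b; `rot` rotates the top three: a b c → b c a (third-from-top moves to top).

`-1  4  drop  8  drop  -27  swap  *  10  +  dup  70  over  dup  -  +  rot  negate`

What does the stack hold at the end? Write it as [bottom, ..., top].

-1      [-1]
4       [-1, 4]
drop    [-1]
8       [-1, 8]
drop    [-1]
-27     [-1, -27]
swap    [-27, -1]
*       [27]
10      [27, 10]
+       [37]
dup     [37, 37]
70      [37, 37, 70]
over    [37, 37, 70, 37]
dup     [37, 37, 70, 37, 37]
-       [37, 37, 70, 0]
+       [37, 37, 70]
rot     [37, 70, 37]
negate  [37, 70, -37]

[37, 70, -37]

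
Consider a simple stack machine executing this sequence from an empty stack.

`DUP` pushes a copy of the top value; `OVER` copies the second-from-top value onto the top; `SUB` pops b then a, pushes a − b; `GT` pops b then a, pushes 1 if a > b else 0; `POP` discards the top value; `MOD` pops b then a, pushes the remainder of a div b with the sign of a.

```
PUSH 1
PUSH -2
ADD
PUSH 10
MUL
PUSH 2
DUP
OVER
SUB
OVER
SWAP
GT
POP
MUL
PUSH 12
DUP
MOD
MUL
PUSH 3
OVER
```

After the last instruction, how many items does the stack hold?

PUSH 1  -> 1
PUSH -2 -> 1 -2
ADD     -> -1
PUSH 10 -> -1 10
MUL     -> -10
PUSH 2  -> -10 2
DUP     -> -10 2 2
OVER    -> -10 2 2 2
SUB     -> -10 2 0
OVER    -> -10 2 0 2
SWAP    -> -10 2 2 0
GT      -> -10 2 1
POP     -> -10 2
MUL     -> -20
PUSH 12 -> -20 12
DUP     -> -20 12 12
MOD     -> -20 0
MUL     -> 0
PUSH 3  -> 0 3
OVER    -> 0 3 0

3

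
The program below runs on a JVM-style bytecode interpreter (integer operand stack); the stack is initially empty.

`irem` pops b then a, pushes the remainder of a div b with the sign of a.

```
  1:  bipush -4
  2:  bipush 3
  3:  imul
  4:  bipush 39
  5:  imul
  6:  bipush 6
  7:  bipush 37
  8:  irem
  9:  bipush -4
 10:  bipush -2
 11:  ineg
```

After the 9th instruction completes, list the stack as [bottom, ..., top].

[-468, 6, -4]

bipush -4 → -4
bipush 3  → -4 3
imul      → -12
bipush 39 → -12 39
imul      → -468
bipush 6  → -468 6
bipush 37 → -468 6 37
irem      → -468 6
bipush -4 → -468 6 -4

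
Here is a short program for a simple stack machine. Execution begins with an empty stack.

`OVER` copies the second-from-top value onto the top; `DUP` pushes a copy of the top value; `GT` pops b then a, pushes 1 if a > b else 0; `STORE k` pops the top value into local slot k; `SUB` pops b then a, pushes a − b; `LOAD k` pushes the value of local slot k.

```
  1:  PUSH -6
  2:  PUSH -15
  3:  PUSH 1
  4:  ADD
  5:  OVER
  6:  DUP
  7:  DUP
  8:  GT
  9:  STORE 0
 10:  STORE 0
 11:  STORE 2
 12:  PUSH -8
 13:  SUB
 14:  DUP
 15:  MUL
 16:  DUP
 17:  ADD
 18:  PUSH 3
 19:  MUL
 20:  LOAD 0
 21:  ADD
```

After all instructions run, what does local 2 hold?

PUSH -6  : -6
PUSH -15 : -6 -15
PUSH 1   : -6 -15 1
ADD      : -6 -14
OVER     : -6 -14 -6
DUP      : -6 -14 -6 -6
DUP      : -6 -14 -6 -6 -6
GT       : -6 -14 -6 0
STORE 0  : -6 -14 -6
STORE 0  : -6 -14
STORE 2  : -6
PUSH -8  : -6 -8
SUB      : 2
DUP      : 2 2
MUL      : 4
DUP      : 4 4
ADD      : 8
PUSH 3   : 8 3
MUL      : 24
LOAD 0   : 24 -6
ADD      : 18

-14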